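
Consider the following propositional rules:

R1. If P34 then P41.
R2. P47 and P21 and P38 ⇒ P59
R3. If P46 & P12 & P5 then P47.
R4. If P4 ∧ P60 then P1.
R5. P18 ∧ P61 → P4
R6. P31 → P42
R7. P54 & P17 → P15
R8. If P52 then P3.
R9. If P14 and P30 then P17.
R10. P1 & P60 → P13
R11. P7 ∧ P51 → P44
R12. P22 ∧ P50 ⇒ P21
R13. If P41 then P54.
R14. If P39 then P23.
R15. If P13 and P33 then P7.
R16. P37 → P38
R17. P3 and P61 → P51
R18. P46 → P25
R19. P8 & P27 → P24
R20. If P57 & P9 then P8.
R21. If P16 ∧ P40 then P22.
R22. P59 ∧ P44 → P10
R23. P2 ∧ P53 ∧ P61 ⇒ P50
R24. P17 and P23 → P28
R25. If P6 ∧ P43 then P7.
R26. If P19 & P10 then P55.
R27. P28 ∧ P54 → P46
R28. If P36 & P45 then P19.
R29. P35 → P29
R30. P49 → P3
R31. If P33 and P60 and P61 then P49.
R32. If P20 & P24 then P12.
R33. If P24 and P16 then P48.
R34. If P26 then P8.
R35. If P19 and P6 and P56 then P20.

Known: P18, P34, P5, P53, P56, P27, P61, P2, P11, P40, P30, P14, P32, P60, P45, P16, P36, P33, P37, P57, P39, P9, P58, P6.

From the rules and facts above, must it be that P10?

Yes

P41  (by R1: P34)
P4  (by R5: P18, P61)
P17  (by R9: P14, P30)
P54  (by R13: P41)
P23  (by R14: P39)
P38  (by R16: P37)
P8  (by R20: P57, P9)
P22  (by R21: P16, P40)
P50  (by R23: P2, P53, P61)
P28  (by R24: P17, P23)
P46  (by R27: P28, P54)
P19  (by R28: P36, P45)
P49  (by R31: P33, P60, P61)
P20  (by R35: P19, P6, P56)
P1  (by R4: P4, P60)
P13  (by R10: P1, P60)
P21  (by R12: P22, P50)
P7  (by R15: P13, P33)
P24  (by R19: P8, P27)
P3  (by R30: P49)
P12  (by R32: P20, P24)
P47  (by R3: P46, P12, P5)
P51  (by R17: P3, P61)
P59  (by R2: P47, P21, P38)
P44  (by R11: P7, P51)
P10  (by R22: P59, P44)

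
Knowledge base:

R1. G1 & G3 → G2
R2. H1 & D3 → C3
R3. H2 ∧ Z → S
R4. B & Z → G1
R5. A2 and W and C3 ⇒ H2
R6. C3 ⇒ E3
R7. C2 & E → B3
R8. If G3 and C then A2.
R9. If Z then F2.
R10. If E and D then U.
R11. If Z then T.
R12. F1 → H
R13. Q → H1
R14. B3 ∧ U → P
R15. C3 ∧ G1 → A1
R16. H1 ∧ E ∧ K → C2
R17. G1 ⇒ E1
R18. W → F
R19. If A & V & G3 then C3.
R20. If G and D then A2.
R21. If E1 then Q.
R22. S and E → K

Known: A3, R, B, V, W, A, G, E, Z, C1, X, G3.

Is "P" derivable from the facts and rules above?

No

Forward chaining from the given facts derives: G1, F2, T, E1, F, C3, Q, G2, E3, H1, A1.
The only rule concluding P is R14, which needs B3; that is never established.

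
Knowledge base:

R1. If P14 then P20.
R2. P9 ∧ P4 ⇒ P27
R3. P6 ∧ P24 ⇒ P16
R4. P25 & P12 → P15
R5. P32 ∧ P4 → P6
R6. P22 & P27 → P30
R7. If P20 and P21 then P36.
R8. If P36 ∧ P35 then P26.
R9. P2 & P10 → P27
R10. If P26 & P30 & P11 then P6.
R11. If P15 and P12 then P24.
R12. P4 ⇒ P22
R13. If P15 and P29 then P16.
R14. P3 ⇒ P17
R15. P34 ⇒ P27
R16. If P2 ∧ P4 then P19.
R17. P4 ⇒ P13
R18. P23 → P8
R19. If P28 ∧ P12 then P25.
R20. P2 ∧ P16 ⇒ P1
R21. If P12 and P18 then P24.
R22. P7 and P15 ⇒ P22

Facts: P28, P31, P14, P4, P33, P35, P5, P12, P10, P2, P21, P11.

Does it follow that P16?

P20  (by R1: P14)
P36  (by R7: P20, P21)
P26  (by R8: P36, P35)
P27  (by R9: P2, P10)
P22  (by R12: P4)
P25  (by R19: P28, P12)
P15  (by R4: P25, P12)
P30  (by R6: P22, P27)
P6  (by R10: P26, P30, P11)
P24  (by R11: P15, P12)
P16  (by R3: P6, P24)

Yes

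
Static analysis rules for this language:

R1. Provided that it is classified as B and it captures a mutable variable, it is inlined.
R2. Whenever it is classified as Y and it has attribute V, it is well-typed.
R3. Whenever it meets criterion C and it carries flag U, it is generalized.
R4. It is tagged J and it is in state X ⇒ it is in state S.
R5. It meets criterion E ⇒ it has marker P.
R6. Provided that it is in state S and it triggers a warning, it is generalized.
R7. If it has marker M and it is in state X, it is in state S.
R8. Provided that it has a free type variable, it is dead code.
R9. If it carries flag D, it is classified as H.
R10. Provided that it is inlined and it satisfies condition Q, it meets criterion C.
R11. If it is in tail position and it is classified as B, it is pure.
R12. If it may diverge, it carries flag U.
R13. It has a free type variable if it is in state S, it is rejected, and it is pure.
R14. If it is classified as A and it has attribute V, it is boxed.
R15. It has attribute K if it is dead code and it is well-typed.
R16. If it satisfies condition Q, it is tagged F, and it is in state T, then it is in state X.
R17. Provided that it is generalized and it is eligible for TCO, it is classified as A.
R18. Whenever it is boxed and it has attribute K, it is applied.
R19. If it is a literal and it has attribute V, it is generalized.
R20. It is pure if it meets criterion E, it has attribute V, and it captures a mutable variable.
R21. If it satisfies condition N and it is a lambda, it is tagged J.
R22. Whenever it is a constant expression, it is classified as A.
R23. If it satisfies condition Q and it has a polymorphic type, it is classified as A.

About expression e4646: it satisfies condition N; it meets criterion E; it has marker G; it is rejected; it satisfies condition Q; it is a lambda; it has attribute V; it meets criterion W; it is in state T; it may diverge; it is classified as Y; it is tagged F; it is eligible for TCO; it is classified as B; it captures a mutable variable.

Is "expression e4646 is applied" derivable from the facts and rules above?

Yes

By R1 (it is classified as B, it captures a mutable variable): it is inlined.
By R2 (it is classified as Y, it has attribute V): it is well-typed.
By R10 (it is inlined, it satisfies condition Q): it meets criterion C.
By R12 (it may diverge): it carries flag U.
By R16 (it satisfies condition Q, it is tagged F, it is in state T): it is in state X.
By R20 (it meets criterion E, it has attribute V, it captures a mutable variable): it is pure.
By R21 (it satisfies condition N, it is a lambda): it is tagged J.
By R3 (it meets criterion C, it carries flag U): it is generalized.
By R4 (it is tagged J, it is in state X): it is in state S.
By R13 (it is in state S, it is rejected, it is pure): it has a free type variable.
By R17 (it is generalized, it is eligible for TCO): it is classified as A.
By R8 (it has a free type variable): it is dead code.
By R14 (it is classified as A, it has attribute V): it is boxed.
By R15 (it is dead code, it is well-typed): it has attribute K.
By R18 (it is boxed, it has attribute K): it is applied.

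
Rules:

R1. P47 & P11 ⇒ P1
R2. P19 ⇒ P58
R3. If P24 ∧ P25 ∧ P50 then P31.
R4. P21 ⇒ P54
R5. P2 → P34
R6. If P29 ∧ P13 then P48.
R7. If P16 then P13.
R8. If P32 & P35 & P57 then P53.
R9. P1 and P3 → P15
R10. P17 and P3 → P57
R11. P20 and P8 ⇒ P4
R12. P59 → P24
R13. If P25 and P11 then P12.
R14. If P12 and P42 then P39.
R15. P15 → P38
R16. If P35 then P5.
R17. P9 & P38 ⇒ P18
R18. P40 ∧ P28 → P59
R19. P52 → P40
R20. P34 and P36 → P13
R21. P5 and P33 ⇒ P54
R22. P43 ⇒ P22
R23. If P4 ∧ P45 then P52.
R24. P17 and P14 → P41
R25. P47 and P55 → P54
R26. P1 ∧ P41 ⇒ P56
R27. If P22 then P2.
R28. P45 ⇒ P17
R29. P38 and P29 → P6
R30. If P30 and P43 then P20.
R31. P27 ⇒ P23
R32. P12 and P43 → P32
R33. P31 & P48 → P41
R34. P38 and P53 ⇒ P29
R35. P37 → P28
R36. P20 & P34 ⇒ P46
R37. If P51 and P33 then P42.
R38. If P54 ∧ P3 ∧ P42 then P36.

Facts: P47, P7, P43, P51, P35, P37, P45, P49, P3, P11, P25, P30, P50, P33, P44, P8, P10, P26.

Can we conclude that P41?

P1  (by R1: P47, P11)
P15  (by R9: P1, P3)
P12  (by R13: P25, P11)
P38  (by R15: P15)
P5  (by R16: P35)
P54  (by R21: P5, P33)
P22  (by R22: P43)
P2  (by R27: P22)
P17  (by R28: P45)
P20  (by R30: P30, P43)
P32  (by R32: P12, P43)
P28  (by R35: P37)
P42  (by R37: P51, P33)
P36  (by R38: P54, P3, P42)
P34  (by R5: P2)
P57  (by R10: P17, P3)
P4  (by R11: P20, P8)
P13  (by R20: P34, P36)
P52  (by R23: P4, P45)
P53  (by R8: P32, P35, P57)
P40  (by R19: P52)
P29  (by R34: P38, P53)
P48  (by R6: P29, P13)
P59  (by R18: P40, P28)
P24  (by R12: P59)
P31  (by R3: P24, P25, P50)
P41  (by R33: P31, P48)

Yes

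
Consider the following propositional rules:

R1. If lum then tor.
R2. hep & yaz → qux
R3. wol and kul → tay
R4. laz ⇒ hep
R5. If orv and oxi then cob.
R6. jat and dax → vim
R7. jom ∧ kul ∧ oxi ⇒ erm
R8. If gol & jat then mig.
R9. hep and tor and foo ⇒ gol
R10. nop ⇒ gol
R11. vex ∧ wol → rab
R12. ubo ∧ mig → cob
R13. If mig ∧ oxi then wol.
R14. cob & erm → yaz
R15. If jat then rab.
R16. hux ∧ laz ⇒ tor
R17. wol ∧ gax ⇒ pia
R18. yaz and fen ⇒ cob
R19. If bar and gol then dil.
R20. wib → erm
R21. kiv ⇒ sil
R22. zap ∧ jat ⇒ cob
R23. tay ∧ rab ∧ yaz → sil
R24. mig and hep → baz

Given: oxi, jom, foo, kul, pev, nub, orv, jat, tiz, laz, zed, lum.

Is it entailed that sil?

tor  (by R1: lum)
hep  (by R4: laz)
cob  (by R5: orv, oxi)
erm  (by R7: jom, kul, oxi)
gol  (by R9: hep, tor, foo)
yaz  (by R14: cob, erm)
rab  (by R15: jat)
mig  (by R8: gol, jat)
wol  (by R13: mig, oxi)
tay  (by R3: wol, kul)
sil  (by R23: tay, rab, yaz)

Yes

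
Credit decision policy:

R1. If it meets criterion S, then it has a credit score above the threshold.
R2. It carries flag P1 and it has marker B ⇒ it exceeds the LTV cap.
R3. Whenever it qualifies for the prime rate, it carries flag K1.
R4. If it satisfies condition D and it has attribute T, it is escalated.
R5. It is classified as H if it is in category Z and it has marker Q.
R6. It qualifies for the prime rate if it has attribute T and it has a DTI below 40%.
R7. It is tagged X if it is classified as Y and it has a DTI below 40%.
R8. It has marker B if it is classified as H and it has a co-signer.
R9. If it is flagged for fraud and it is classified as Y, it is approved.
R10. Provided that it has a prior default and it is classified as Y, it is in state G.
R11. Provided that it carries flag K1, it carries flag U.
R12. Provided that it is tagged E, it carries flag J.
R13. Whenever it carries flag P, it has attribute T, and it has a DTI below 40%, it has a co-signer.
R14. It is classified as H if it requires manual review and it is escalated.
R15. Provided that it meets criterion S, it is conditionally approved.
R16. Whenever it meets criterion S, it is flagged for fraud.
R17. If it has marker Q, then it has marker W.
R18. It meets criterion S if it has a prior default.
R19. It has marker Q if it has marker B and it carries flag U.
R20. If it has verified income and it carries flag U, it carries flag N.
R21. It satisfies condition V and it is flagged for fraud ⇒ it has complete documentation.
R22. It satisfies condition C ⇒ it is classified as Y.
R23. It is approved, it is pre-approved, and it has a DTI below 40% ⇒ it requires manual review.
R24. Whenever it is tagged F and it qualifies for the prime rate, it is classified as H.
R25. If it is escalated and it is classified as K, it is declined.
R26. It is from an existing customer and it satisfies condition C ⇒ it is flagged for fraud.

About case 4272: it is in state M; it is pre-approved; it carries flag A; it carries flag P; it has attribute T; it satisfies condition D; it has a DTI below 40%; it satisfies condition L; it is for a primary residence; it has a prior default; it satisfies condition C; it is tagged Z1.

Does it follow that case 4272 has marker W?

By R4 (it satisfies condition D, it has attribute T): it is escalated.
By R6 (it has attribute T, it has a DTI below 40%): it qualifies for the prime rate.
By R13 (it carries flag P, it has attribute T, it has a DTI below 40%): it has a co-signer.
By R18 (it has a prior default): it meets criterion S.
By R22 (it satisfies condition C): it is classified as Y.
By R3 (it qualifies for the prime rate): it carries flag K1.
By R11 (it carries flag K1): it carries flag U.
By R16 (it meets criterion S): it is flagged for fraud.
By R9 (it is flagged for fraud, it is classified as Y): it is approved.
By R23 (it is approved, it is pre-approved, it has a DTI below 40%): it requires manual review.
By R14 (it requires manual review, it is escalated): it is classified as H.
By R8 (it is classified as H, it has a co-signer): it has marker B.
By R19 (it has marker B, it carries flag U): it has marker Q.
By R17 (it has marker Q): it has marker W.

Yes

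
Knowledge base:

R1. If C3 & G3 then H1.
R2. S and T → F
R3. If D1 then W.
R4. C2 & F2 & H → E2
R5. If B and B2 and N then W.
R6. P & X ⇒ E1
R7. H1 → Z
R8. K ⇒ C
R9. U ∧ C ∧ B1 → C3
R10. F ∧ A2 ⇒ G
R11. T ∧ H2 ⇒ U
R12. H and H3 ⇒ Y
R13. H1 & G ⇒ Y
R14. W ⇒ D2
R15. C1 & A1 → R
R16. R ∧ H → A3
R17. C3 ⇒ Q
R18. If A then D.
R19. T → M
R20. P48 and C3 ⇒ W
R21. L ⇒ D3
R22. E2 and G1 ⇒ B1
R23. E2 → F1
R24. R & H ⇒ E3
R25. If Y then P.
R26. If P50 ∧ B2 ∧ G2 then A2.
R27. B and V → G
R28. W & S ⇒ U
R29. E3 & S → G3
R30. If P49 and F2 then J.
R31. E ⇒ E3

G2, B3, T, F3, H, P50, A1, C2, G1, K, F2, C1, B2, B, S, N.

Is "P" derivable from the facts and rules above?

F  (by R2: S, T)
E2  (by R4: C2, F2, H)
W  (by R5: B, B2, N)
C  (by R8: K)
R  (by R15: C1, A1)
B1  (by R22: E2, G1)
E3  (by R24: R, H)
A2  (by R26: P50, B2, G2)
U  (by R28: W, S)
G3  (by R29: E3, S)
C3  (by R9: U, C, B1)
G  (by R10: F, A2)
H1  (by R1: C3, G3)
Y  (by R13: H1, G)
P  (by R25: Y)

Yes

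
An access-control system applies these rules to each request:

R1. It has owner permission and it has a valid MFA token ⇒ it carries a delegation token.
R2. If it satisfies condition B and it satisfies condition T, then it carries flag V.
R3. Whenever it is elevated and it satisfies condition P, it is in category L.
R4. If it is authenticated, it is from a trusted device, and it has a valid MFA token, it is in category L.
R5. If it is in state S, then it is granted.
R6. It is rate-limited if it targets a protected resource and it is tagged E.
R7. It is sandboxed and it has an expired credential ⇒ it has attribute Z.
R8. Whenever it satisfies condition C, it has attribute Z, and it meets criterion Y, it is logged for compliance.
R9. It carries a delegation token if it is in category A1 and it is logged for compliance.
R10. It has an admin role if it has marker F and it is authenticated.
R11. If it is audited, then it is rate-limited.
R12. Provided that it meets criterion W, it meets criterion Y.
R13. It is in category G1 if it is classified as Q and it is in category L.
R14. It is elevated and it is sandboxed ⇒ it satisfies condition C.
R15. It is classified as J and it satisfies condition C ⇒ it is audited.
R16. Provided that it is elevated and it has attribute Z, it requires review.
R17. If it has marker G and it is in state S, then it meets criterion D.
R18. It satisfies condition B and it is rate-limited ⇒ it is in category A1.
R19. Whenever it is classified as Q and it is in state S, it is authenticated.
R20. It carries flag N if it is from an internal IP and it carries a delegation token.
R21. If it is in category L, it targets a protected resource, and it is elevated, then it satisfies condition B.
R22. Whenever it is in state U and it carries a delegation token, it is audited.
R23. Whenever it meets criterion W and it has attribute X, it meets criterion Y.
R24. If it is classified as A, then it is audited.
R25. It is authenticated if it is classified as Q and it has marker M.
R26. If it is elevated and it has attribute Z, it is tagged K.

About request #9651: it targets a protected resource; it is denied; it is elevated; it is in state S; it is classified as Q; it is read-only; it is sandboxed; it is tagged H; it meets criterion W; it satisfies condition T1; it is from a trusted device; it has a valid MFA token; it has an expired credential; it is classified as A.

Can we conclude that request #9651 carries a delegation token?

Yes

By R7 (it is sandboxed, it has an expired credential): it has attribute Z.
By R12 (it meets criterion W): it meets criterion Y.
By R14 (it is elevated, it is sandboxed): it satisfies condition C.
By R19 (it is classified as Q, it is in state S): it is authenticated.
By R24 (it is classified as A): it is audited.
By R4 (it is authenticated, it is from a trusted device, it has a valid MFA token): it is in category L.
By R8 (it satisfies condition C, it has attribute Z, it meets criterion Y): it is logged for compliance.
By R11 (it is audited): it is rate-limited.
By R21 (it is in category L, it targets a protected resource, it is elevated): it satisfies condition B.
By R18 (it satisfies condition B, it is rate-limited): it is in category A1.
By R9 (it is in category A1, it is logged for compliance): it carries a delegation token.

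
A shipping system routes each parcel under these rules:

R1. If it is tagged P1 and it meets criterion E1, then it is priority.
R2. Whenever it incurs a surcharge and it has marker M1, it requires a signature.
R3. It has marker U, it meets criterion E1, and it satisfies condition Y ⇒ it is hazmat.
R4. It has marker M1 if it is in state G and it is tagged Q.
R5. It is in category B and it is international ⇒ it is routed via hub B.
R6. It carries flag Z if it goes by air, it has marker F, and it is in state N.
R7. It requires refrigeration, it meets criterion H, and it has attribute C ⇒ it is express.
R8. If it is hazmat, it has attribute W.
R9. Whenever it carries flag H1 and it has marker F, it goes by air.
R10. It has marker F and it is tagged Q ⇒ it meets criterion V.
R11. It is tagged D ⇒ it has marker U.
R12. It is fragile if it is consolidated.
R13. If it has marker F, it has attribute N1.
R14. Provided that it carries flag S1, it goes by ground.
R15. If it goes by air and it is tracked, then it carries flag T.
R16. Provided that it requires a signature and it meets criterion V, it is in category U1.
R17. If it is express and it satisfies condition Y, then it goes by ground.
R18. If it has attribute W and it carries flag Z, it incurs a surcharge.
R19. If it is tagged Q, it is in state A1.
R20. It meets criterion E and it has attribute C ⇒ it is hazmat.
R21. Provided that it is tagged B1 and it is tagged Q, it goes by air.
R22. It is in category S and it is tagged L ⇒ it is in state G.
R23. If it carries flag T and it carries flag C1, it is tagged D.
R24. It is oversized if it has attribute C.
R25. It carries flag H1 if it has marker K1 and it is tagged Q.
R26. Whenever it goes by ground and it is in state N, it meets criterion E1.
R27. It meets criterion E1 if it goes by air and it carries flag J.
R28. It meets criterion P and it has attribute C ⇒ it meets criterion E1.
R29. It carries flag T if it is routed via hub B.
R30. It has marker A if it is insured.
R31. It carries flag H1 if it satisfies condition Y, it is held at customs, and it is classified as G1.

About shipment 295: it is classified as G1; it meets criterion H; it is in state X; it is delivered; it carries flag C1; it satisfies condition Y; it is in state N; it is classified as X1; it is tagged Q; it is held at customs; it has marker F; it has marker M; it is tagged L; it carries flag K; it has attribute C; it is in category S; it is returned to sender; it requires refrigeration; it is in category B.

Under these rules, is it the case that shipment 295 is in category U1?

Forward chaining from the given facts derives: is express, meets criterion V, has attribute N1, goes by ground, is in state A1, is in state G, is oversized, meets criterion E1, carries flag H1, has marker M1, goes by air, carries flag Z.
The only rule concluding "it is in category U1" is R16, which needs "it requires a signature"; that is never established.

No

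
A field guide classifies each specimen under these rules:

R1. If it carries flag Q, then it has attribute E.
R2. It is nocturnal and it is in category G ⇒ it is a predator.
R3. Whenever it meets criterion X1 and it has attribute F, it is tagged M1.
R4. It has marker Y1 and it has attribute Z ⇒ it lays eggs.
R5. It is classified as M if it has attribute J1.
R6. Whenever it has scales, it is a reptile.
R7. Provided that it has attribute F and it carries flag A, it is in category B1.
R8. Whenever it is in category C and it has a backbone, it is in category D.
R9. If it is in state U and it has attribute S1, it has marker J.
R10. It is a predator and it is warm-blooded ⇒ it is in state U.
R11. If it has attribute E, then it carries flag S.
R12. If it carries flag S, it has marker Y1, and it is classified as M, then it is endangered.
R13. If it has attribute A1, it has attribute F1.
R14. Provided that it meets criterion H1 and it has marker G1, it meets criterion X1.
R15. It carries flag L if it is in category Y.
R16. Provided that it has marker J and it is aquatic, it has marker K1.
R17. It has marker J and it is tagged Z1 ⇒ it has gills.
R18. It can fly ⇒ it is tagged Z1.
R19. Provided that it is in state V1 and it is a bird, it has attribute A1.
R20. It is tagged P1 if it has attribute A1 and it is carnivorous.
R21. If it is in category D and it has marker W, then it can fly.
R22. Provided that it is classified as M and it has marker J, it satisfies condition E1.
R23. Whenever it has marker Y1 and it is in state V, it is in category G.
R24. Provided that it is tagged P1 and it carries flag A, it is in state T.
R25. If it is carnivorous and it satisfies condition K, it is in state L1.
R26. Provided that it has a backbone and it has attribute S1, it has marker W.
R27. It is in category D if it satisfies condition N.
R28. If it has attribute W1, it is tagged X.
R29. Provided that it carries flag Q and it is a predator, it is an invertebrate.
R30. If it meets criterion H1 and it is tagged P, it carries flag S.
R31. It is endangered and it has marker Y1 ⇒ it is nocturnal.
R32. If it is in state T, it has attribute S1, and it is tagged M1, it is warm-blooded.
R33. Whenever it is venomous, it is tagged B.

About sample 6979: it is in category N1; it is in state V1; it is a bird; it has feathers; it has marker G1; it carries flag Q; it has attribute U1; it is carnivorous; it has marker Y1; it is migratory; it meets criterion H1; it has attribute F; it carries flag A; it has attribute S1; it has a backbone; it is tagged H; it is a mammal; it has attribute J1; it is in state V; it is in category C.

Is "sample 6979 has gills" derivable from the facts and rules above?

By R1 (it carries flag Q): it has attribute E.
By R5 (it has attribute J1): it is classified as M.
By R8 (it is in category C, it has a backbone): it is in category D.
By R11 (it has attribute E): it carries flag S.
By R12 (it carries flag S, it has marker Y1, it is classified as M): it is endangered.
By R14 (it meets criterion H1, it has marker G1): it meets criterion X1.
By R19 (it is in state V1, it is a bird): it has attribute A1.
By R20 (it has attribute A1, it is carnivorous): it is tagged P1.
By R23 (it has marker Y1, it is in state V): it is in category G.
By R24 (it is tagged P1, it carries flag A): it is in state T.
By R26 (it has a backbone, it has attribute S1): it has marker W.
By R31 (it is endangered, it has marker Y1): it is nocturnal.
By R2 (it is nocturnal, it is in category G): it is a predator.
By R3 (it meets criterion X1, it has attribute F): it is tagged M1.
By R21 (it is in category D, it has marker W): it can fly.
By R32 (it is in state T, it has attribute S1, it is tagged M1): it is warm-blooded.
By R10 (it is a predator, it is warm-blooded): it is in state U.
By R18 (it can fly): it is tagged Z1.
By R9 (it is in state U, it has attribute S1): it has marker J.
By R17 (it has marker J, it is tagged Z1): it has gills.

Yes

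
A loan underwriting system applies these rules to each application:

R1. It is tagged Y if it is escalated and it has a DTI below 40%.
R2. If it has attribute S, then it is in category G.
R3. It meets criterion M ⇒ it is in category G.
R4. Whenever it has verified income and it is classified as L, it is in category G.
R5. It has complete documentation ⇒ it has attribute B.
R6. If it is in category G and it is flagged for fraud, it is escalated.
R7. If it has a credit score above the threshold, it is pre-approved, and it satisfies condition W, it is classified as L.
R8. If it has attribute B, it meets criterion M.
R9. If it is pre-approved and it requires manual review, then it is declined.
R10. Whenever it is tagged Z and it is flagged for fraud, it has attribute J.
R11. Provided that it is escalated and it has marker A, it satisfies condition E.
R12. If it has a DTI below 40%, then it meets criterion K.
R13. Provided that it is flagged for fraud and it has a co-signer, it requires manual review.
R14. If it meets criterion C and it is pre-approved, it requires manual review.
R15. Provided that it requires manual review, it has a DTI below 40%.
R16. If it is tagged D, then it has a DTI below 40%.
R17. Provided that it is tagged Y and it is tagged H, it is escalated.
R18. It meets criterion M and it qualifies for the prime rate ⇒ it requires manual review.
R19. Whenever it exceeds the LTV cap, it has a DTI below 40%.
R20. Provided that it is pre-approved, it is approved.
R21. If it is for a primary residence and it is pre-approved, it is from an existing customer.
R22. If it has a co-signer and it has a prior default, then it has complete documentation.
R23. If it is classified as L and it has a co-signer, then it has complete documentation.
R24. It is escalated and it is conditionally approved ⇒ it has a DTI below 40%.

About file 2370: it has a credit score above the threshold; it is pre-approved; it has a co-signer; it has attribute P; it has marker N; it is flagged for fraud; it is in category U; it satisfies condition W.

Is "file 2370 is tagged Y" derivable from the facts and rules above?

By R7 (it has a credit score above the threshold, it is pre-approved, it satisfies condition W): it is classified as L.
By R13 (it is flagged for fraud, it has a co-signer): it requires manual review.
By R15 (it requires manual review): it has a DTI below 40%.
By R23 (it is classified as L, it has a co-signer): it has complete documentation.
By R5 (it has complete documentation): it has attribute B.
By R8 (it has attribute B): it meets criterion M.
By R3 (it meets criterion M): it is in category G.
By R6 (it is in category G, it is flagged for fraud): it is escalated.
By R1 (it is escalated, it has a DTI below 40%): it is tagged Y.

Yes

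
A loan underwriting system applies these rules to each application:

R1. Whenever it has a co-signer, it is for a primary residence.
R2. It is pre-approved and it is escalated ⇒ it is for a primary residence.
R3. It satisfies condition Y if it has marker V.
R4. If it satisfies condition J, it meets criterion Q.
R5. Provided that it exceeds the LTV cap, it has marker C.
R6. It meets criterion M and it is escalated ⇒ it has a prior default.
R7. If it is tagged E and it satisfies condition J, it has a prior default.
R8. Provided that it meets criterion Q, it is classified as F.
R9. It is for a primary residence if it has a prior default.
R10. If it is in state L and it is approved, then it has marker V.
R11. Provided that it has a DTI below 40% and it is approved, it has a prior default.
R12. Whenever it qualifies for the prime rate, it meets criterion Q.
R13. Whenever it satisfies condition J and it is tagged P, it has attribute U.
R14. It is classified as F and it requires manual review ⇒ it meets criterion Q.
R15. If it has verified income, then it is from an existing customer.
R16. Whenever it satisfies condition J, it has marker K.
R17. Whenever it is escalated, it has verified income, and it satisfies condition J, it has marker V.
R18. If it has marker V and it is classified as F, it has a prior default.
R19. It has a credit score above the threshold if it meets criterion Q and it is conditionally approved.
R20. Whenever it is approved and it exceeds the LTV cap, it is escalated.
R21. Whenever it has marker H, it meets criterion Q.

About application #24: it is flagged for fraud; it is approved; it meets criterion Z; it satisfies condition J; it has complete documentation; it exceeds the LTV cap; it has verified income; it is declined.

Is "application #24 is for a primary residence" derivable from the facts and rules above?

Yes

By R4 (it satisfies condition J): it meets criterion Q.
By R8 (it meets criterion Q): it is classified as F.
By R20 (it is approved, it exceeds the LTV cap): it is escalated.
By R17 (it is escalated, it has verified income, it satisfies condition J): it has marker V.
By R18 (it has marker V, it is classified as F): it has a prior default.
By R9 (it has a prior default): it is for a primary residence.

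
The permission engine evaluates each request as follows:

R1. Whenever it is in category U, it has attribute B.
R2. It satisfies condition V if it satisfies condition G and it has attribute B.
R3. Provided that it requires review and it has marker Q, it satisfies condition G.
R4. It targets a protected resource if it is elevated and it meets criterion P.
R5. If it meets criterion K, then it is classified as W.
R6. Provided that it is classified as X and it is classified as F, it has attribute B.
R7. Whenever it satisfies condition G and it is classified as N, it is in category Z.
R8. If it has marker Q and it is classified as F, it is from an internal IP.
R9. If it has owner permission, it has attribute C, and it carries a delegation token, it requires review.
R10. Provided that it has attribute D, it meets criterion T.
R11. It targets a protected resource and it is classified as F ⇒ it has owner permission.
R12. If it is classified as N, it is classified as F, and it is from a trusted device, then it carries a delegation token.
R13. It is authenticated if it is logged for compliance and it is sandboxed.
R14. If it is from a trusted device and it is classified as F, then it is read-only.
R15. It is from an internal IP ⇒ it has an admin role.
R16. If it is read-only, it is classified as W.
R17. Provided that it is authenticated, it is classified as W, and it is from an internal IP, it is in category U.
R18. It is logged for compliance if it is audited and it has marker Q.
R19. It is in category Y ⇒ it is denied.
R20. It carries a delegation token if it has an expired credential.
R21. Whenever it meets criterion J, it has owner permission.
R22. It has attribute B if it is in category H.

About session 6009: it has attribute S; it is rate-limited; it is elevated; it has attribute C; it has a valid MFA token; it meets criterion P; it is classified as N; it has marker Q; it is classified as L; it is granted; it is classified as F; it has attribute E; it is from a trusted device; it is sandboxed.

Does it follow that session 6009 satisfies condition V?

No

Forward chaining from the given facts derives: targets a protected resource, is from an internal IP, has owner permission, carries a delegation token, is read-only, has an admin role, is classified as W, requires review, satisfies condition G, is in category Z.
The only rule concluding "it satisfies condition V" is R2, which needs "it has attribute B"; that is never established.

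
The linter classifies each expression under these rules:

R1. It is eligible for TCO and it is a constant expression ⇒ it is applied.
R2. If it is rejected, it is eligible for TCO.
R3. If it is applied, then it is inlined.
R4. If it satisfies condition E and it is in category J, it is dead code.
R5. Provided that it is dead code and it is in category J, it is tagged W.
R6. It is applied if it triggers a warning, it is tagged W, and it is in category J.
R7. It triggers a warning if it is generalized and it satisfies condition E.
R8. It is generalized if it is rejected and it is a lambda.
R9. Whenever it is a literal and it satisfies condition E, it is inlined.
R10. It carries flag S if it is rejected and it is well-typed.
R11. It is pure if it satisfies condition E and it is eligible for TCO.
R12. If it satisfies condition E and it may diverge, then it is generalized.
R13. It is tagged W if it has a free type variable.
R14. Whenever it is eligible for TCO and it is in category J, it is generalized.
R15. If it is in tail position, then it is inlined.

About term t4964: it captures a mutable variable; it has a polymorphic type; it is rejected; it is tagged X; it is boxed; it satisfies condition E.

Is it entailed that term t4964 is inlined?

Forward chaining from the given facts derives: is eligible for TCO, is pure.
Rules concluding "it is inlined": R3 needs "it is applied"; R9 needs "it is a literal"; R15 needs "it is in tail position" — none of these are established.

No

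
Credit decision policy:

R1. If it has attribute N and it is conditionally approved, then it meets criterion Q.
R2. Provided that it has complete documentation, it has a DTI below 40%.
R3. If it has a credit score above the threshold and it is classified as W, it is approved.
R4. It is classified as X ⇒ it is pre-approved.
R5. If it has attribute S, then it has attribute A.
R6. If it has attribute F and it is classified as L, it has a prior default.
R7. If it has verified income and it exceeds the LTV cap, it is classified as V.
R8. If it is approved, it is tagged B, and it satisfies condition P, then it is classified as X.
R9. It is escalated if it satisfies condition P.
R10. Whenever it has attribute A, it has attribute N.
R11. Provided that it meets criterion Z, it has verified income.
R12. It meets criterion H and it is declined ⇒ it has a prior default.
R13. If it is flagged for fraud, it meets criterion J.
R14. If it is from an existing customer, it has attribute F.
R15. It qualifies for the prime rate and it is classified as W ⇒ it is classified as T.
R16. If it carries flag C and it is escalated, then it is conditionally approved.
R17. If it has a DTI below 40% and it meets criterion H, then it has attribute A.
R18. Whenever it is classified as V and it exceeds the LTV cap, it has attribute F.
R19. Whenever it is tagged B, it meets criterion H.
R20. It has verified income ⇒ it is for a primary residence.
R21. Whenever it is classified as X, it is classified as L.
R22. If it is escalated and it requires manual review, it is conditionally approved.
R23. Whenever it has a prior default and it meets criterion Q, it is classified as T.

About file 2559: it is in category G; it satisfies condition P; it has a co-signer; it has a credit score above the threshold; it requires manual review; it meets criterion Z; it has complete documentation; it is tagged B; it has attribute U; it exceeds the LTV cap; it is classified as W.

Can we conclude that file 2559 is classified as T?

By R2 (it has complete documentation): it has a DTI below 40%.
By R3 (it has a credit score above the threshold, it is classified as W): it is approved.
By R8 (it is approved, it is tagged B, it satisfies condition P): it is classified as X.
By R9 (it satisfies condition P): it is escalated.
By R11 (it meets criterion Z): it has verified income.
By R19 (it is tagged B): it meets criterion H.
By R21 (it is classified as X): it is classified as L.
By R22 (it is escalated, it requires manual review): it is conditionally approved.
By R7 (it has verified income, it exceeds the LTV cap): it is classified as V.
By R17 (it has a DTI below 40%, it meets criterion H): it has attribute A.
By R18 (it is classified as V, it exceeds the LTV cap): it has attribute F.
By R6 (it has attribute F, it is classified as L): it has a prior default.
By R10 (it has attribute A): it has attribute N.
By R1 (it has attribute N, it is conditionally approved): it meets criterion Q.
By R23 (it has a prior default, it meets criterion Q): it is classified as T.

Yes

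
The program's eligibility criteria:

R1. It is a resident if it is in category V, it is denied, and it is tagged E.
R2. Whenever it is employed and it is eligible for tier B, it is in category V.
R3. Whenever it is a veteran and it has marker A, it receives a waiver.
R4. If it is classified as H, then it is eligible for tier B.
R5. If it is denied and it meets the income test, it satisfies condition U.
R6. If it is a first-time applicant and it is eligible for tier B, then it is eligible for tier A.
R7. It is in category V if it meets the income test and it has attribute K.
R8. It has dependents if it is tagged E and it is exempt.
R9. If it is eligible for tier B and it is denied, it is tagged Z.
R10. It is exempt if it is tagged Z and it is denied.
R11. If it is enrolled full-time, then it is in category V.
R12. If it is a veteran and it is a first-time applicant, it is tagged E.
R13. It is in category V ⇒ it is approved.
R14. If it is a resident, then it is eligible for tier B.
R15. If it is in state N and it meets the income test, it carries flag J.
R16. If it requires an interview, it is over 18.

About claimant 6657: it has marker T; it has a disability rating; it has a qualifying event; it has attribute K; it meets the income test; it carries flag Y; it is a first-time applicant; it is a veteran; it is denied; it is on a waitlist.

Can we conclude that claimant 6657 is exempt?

Yes

By R7 (it meets the income test, it has attribute K): it is in category V.
By R12 (it is a veteran, it is a first-time applicant): it is tagged E.
By R1 (it is in category V, it is denied, it is tagged E): it is a resident.
By R14 (it is a resident): it is eligible for tier B.
By R9 (it is eligible for tier B, it is denied): it is tagged Z.
By R10 (it is tagged Z, it is denied): it is exempt.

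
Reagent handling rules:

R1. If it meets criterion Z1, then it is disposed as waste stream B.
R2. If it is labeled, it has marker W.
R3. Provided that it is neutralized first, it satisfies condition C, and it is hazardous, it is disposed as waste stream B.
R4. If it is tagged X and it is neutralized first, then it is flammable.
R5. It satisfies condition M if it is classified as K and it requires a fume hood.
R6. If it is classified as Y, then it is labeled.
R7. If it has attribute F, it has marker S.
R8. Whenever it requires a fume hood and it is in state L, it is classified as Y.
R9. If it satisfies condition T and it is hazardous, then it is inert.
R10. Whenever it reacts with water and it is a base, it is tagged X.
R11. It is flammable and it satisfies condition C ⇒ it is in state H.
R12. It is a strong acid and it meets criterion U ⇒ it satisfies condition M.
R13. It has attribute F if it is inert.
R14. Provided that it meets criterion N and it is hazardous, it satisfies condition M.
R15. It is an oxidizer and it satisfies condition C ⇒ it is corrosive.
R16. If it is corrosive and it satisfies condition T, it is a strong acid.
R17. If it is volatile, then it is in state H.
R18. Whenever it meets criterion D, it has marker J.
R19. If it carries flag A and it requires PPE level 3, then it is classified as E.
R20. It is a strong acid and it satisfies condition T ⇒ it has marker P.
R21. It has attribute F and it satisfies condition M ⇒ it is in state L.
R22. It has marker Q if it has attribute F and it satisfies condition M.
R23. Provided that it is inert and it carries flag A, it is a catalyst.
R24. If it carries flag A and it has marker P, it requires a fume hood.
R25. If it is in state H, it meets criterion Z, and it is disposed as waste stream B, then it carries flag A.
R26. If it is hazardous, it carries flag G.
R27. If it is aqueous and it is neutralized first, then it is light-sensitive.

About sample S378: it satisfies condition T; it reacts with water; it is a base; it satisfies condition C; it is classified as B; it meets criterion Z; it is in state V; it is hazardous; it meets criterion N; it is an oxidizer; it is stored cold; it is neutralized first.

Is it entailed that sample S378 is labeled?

By R3 (it is neutralized first, it satisfies condition C, it is hazardous): it is disposed as waste stream B.
By R9 (it satisfies condition T, it is hazardous): it is inert.
By R10 (it reacts with water, it is a base): it is tagged X.
By R13 (it is inert): it has attribute F.
By R14 (it meets criterion N, it is hazardous): it satisfies condition M.
By R15 (it is an oxidizer, it satisfies condition C): it is corrosive.
By R16 (it is corrosive, it satisfies condition T): it is a strong acid.
By R20 (it is a strong acid, it satisfies condition T): it has marker P.
By R21 (it has attribute F, it satisfies condition M): it is in state L.
By R4 (it is tagged X, it is neutralized first): it is flammable.
By R11 (it is flammable, it satisfies condition C): it is in state H.
By R25 (it is in state H, it meets criterion Z, it is disposed as waste stream B): it carries flag A.
By R24 (it carries flag A, it has marker P): it requires a fume hood.
By R8 (it requires a fume hood, it is in state L): it is classified as Y.
By R6 (it is classified as Y): it is labeled.

Yes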